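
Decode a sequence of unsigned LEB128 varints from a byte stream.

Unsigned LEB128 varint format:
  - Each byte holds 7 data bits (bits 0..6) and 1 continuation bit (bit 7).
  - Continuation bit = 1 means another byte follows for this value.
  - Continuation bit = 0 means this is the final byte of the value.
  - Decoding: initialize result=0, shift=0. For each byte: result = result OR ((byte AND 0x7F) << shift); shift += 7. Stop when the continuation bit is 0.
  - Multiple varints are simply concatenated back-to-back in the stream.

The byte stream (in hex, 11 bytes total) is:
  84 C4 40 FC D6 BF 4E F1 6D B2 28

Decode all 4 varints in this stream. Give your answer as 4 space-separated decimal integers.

Answer: 1057284 164621180 14065 5170

Derivation:
  byte[0]=0x84 cont=1 payload=0x04=4: acc |= 4<<0 -> acc=4 shift=7
  byte[1]=0xC4 cont=1 payload=0x44=68: acc |= 68<<7 -> acc=8708 shift=14
  byte[2]=0x40 cont=0 payload=0x40=64: acc |= 64<<14 -> acc=1057284 shift=21 [end]
Varint 1: bytes[0:3] = 84 C4 40 -> value 1057284 (3 byte(s))
  byte[3]=0xFC cont=1 payload=0x7C=124: acc |= 124<<0 -> acc=124 shift=7
  byte[4]=0xD6 cont=1 payload=0x56=86: acc |= 86<<7 -> acc=11132 shift=14
  byte[5]=0xBF cont=1 payload=0x3F=63: acc |= 63<<14 -> acc=1043324 shift=21
  byte[6]=0x4E cont=0 payload=0x4E=78: acc |= 78<<21 -> acc=164621180 shift=28 [end]
Varint 2: bytes[3:7] = FC D6 BF 4E -> value 164621180 (4 byte(s))
  byte[7]=0xF1 cont=1 payload=0x71=113: acc |= 113<<0 -> acc=113 shift=7
  byte[8]=0x6D cont=0 payload=0x6D=109: acc |= 109<<7 -> acc=14065 shift=14 [end]
Varint 3: bytes[7:9] = F1 6D -> value 14065 (2 byte(s))
  byte[9]=0xB2 cont=1 payload=0x32=50: acc |= 50<<0 -> acc=50 shift=7
  byte[10]=0x28 cont=0 payload=0x28=40: acc |= 40<<7 -> acc=5170 shift=14 [end]
Varint 4: bytes[9:11] = B2 28 -> value 5170 (2 byte(s))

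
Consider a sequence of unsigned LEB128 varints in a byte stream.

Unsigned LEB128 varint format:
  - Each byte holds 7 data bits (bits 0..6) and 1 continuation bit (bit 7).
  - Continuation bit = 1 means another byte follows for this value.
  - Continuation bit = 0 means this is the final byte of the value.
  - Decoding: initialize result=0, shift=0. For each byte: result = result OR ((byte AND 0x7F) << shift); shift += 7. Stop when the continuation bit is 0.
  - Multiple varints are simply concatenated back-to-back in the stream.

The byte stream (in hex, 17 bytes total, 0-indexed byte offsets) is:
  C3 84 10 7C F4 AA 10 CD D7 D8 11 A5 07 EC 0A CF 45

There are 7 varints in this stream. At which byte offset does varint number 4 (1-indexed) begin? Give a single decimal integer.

  byte[0]=0xC3 cont=1 payload=0x43=67: acc |= 67<<0 -> acc=67 shift=7
  byte[1]=0x84 cont=1 payload=0x04=4: acc |= 4<<7 -> acc=579 shift=14
  byte[2]=0x10 cont=0 payload=0x10=16: acc |= 16<<14 -> acc=262723 shift=21 [end]
Varint 1: bytes[0:3] = C3 84 10 -> value 262723 (3 byte(s))
  byte[3]=0x7C cont=0 payload=0x7C=124: acc |= 124<<0 -> acc=124 shift=7 [end]
Varint 2: bytes[3:4] = 7C -> value 124 (1 byte(s))
  byte[4]=0xF4 cont=1 payload=0x74=116: acc |= 116<<0 -> acc=116 shift=7
  byte[5]=0xAA cont=1 payload=0x2A=42: acc |= 42<<7 -> acc=5492 shift=14
  byte[6]=0x10 cont=0 payload=0x10=16: acc |= 16<<14 -> acc=267636 shift=21 [end]
Varint 3: bytes[4:7] = F4 AA 10 -> value 267636 (3 byte(s))
  byte[7]=0xCD cont=1 payload=0x4D=77: acc |= 77<<0 -> acc=77 shift=7
  byte[8]=0xD7 cont=1 payload=0x57=87: acc |= 87<<7 -> acc=11213 shift=14
  byte[9]=0xD8 cont=1 payload=0x58=88: acc |= 88<<14 -> acc=1453005 shift=21
  byte[10]=0x11 cont=0 payload=0x11=17: acc |= 17<<21 -> acc=37104589 shift=28 [end]
Varint 4: bytes[7:11] = CD D7 D8 11 -> value 37104589 (4 byte(s))
  byte[11]=0xA5 cont=1 payload=0x25=37: acc |= 37<<0 -> acc=37 shift=7
  byte[12]=0x07 cont=0 payload=0x07=7: acc |= 7<<7 -> acc=933 shift=14 [end]
Varint 5: bytes[11:13] = A5 07 -> value 933 (2 byte(s))
  byte[13]=0xEC cont=1 payload=0x6C=108: acc |= 108<<0 -> acc=108 shift=7
  byte[14]=0x0A cont=0 payload=0x0A=10: acc |= 10<<7 -> acc=1388 shift=14 [end]
Varint 6: bytes[13:15] = EC 0A -> value 1388 (2 byte(s))
  byte[15]=0xCF cont=1 payload=0x4F=79: acc |= 79<<0 -> acc=79 shift=7
  byte[16]=0x45 cont=0 payload=0x45=69: acc |= 69<<7 -> acc=8911 shift=14 [end]
Varint 7: bytes[15:17] = CF 45 -> value 8911 (2 byte(s))

Answer: 7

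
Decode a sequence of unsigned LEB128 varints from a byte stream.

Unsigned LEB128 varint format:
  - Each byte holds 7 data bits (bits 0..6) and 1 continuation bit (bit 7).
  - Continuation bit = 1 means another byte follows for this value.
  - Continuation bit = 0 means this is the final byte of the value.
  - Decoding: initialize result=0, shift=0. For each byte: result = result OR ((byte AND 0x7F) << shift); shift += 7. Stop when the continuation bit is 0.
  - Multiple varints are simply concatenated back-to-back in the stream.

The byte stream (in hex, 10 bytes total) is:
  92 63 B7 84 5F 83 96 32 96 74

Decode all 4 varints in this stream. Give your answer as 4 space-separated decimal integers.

Answer: 12690 1557047 822019 14870

Derivation:
  byte[0]=0x92 cont=1 payload=0x12=18: acc |= 18<<0 -> acc=18 shift=7
  byte[1]=0x63 cont=0 payload=0x63=99: acc |= 99<<7 -> acc=12690 shift=14 [end]
Varint 1: bytes[0:2] = 92 63 -> value 12690 (2 byte(s))
  byte[2]=0xB7 cont=1 payload=0x37=55: acc |= 55<<0 -> acc=55 shift=7
  byte[3]=0x84 cont=1 payload=0x04=4: acc |= 4<<7 -> acc=567 shift=14
  byte[4]=0x5F cont=0 payload=0x5F=95: acc |= 95<<14 -> acc=1557047 shift=21 [end]
Varint 2: bytes[2:5] = B7 84 5F -> value 1557047 (3 byte(s))
  byte[5]=0x83 cont=1 payload=0x03=3: acc |= 3<<0 -> acc=3 shift=7
  byte[6]=0x96 cont=1 payload=0x16=22: acc |= 22<<7 -> acc=2819 shift=14
  byte[7]=0x32 cont=0 payload=0x32=50: acc |= 50<<14 -> acc=822019 shift=21 [end]
Varint 3: bytes[5:8] = 83 96 32 -> value 822019 (3 byte(s))
  byte[8]=0x96 cont=1 payload=0x16=22: acc |= 22<<0 -> acc=22 shift=7
  byte[9]=0x74 cont=0 payload=0x74=116: acc |= 116<<7 -> acc=14870 shift=14 [end]
Varint 4: bytes[8:10] = 96 74 -> value 14870 (2 byte(s))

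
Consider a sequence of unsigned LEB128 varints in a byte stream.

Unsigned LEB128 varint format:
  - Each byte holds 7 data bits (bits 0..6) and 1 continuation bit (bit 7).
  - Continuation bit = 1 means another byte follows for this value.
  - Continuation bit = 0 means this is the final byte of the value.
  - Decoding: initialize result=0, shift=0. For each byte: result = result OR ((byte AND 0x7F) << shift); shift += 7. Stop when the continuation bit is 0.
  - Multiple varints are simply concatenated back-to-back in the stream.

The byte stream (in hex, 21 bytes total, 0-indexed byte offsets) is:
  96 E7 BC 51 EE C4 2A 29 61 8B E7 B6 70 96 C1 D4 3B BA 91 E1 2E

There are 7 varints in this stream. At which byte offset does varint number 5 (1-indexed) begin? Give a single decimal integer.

  byte[0]=0x96 cont=1 payload=0x16=22: acc |= 22<<0 -> acc=22 shift=7
  byte[1]=0xE7 cont=1 payload=0x67=103: acc |= 103<<7 -> acc=13206 shift=14
  byte[2]=0xBC cont=1 payload=0x3C=60: acc |= 60<<14 -> acc=996246 shift=21
  byte[3]=0x51 cont=0 payload=0x51=81: acc |= 81<<21 -> acc=170865558 shift=28 [end]
Varint 1: bytes[0:4] = 96 E7 BC 51 -> value 170865558 (4 byte(s))
  byte[4]=0xEE cont=1 payload=0x6E=110: acc |= 110<<0 -> acc=110 shift=7
  byte[5]=0xC4 cont=1 payload=0x44=68: acc |= 68<<7 -> acc=8814 shift=14
  byte[6]=0x2A cont=0 payload=0x2A=42: acc |= 42<<14 -> acc=696942 shift=21 [end]
Varint 2: bytes[4:7] = EE C4 2A -> value 696942 (3 byte(s))
  byte[7]=0x29 cont=0 payload=0x29=41: acc |= 41<<0 -> acc=41 shift=7 [end]
Varint 3: bytes[7:8] = 29 -> value 41 (1 byte(s))
  byte[8]=0x61 cont=0 payload=0x61=97: acc |= 97<<0 -> acc=97 shift=7 [end]
Varint 4: bytes[8:9] = 61 -> value 97 (1 byte(s))
  byte[9]=0x8B cont=1 payload=0x0B=11: acc |= 11<<0 -> acc=11 shift=7
  byte[10]=0xE7 cont=1 payload=0x67=103: acc |= 103<<7 -> acc=13195 shift=14
  byte[11]=0xB6 cont=1 payload=0x36=54: acc |= 54<<14 -> acc=897931 shift=21
  byte[12]=0x70 cont=0 payload=0x70=112: acc |= 112<<21 -> acc=235778955 shift=28 [end]
Varint 5: bytes[9:13] = 8B E7 B6 70 -> value 235778955 (4 byte(s))
  byte[13]=0x96 cont=1 payload=0x16=22: acc |= 22<<0 -> acc=22 shift=7
  byte[14]=0xC1 cont=1 payload=0x41=65: acc |= 65<<7 -> acc=8342 shift=14
  byte[15]=0xD4 cont=1 payload=0x54=84: acc |= 84<<14 -> acc=1384598 shift=21
  byte[16]=0x3B cont=0 payload=0x3B=59: acc |= 59<<21 -> acc=125116566 shift=28 [end]
Varint 6: bytes[13:17] = 96 C1 D4 3B -> value 125116566 (4 byte(s))
  byte[17]=0xBA cont=1 payload=0x3A=58: acc |= 58<<0 -> acc=58 shift=7
  byte[18]=0x91 cont=1 payload=0x11=17: acc |= 17<<7 -> acc=2234 shift=14
  byte[19]=0xE1 cont=1 payload=0x61=97: acc |= 97<<14 -> acc=1591482 shift=21
  byte[20]=0x2E cont=0 payload=0x2E=46: acc |= 46<<21 -> acc=98060474 shift=28 [end]
Varint 7: bytes[17:21] = BA 91 E1 2E -> value 98060474 (4 byte(s))

Answer: 9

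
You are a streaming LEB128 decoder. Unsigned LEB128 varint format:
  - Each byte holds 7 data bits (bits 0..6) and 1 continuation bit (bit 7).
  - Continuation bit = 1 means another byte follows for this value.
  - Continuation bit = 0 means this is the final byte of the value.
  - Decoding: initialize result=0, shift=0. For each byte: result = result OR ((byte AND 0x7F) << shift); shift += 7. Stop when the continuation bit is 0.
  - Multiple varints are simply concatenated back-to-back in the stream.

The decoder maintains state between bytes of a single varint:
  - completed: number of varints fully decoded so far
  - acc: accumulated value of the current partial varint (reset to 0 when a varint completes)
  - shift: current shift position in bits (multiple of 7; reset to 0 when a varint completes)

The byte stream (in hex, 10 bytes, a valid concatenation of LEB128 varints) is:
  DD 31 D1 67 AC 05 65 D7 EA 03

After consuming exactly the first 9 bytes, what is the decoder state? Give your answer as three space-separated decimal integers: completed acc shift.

Answer: 4 13655 14

Derivation:
byte[0]=0xDD cont=1 payload=0x5D: acc |= 93<<0 -> completed=0 acc=93 shift=7
byte[1]=0x31 cont=0 payload=0x31: varint #1 complete (value=6365); reset -> completed=1 acc=0 shift=0
byte[2]=0xD1 cont=1 payload=0x51: acc |= 81<<0 -> completed=1 acc=81 shift=7
byte[3]=0x67 cont=0 payload=0x67: varint #2 complete (value=13265); reset -> completed=2 acc=0 shift=0
byte[4]=0xAC cont=1 payload=0x2C: acc |= 44<<0 -> completed=2 acc=44 shift=7
byte[5]=0x05 cont=0 payload=0x05: varint #3 complete (value=684); reset -> completed=3 acc=0 shift=0
byte[6]=0x65 cont=0 payload=0x65: varint #4 complete (value=101); reset -> completed=4 acc=0 shift=0
byte[7]=0xD7 cont=1 payload=0x57: acc |= 87<<0 -> completed=4 acc=87 shift=7
byte[8]=0xEA cont=1 payload=0x6A: acc |= 106<<7 -> completed=4 acc=13655 shift=14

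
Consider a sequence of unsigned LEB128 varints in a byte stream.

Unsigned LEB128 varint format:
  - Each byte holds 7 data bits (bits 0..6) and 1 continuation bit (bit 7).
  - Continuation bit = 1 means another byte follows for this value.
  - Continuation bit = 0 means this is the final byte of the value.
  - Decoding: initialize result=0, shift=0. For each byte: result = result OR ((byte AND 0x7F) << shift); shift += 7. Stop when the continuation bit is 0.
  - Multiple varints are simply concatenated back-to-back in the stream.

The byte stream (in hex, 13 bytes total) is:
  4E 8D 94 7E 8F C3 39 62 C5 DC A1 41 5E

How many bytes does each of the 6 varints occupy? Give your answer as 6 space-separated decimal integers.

  byte[0]=0x4E cont=0 payload=0x4E=78: acc |= 78<<0 -> acc=78 shift=7 [end]
Varint 1: bytes[0:1] = 4E -> value 78 (1 byte(s))
  byte[1]=0x8D cont=1 payload=0x0D=13: acc |= 13<<0 -> acc=13 shift=7
  byte[2]=0x94 cont=1 payload=0x14=20: acc |= 20<<7 -> acc=2573 shift=14
  byte[3]=0x7E cont=0 payload=0x7E=126: acc |= 126<<14 -> acc=2066957 shift=21 [end]
Varint 2: bytes[1:4] = 8D 94 7E -> value 2066957 (3 byte(s))
  byte[4]=0x8F cont=1 payload=0x0F=15: acc |= 15<<0 -> acc=15 shift=7
  byte[5]=0xC3 cont=1 payload=0x43=67: acc |= 67<<7 -> acc=8591 shift=14
  byte[6]=0x39 cont=0 payload=0x39=57: acc |= 57<<14 -> acc=942479 shift=21 [end]
Varint 3: bytes[4:7] = 8F C3 39 -> value 942479 (3 byte(s))
  byte[7]=0x62 cont=0 payload=0x62=98: acc |= 98<<0 -> acc=98 shift=7 [end]
Varint 4: bytes[7:8] = 62 -> value 98 (1 byte(s))
  byte[8]=0xC5 cont=1 payload=0x45=69: acc |= 69<<0 -> acc=69 shift=7
  byte[9]=0xDC cont=1 payload=0x5C=92: acc |= 92<<7 -> acc=11845 shift=14
  byte[10]=0xA1 cont=1 payload=0x21=33: acc |= 33<<14 -> acc=552517 shift=21
  byte[11]=0x41 cont=0 payload=0x41=65: acc |= 65<<21 -> acc=136867397 shift=28 [end]
Varint 5: bytes[8:12] = C5 DC A1 41 -> value 136867397 (4 byte(s))
  byte[12]=0x5E cont=0 payload=0x5E=94: acc |= 94<<0 -> acc=94 shift=7 [end]
Varint 6: bytes[12:13] = 5E -> value 94 (1 byte(s))

Answer: 1 3 3 1 4 1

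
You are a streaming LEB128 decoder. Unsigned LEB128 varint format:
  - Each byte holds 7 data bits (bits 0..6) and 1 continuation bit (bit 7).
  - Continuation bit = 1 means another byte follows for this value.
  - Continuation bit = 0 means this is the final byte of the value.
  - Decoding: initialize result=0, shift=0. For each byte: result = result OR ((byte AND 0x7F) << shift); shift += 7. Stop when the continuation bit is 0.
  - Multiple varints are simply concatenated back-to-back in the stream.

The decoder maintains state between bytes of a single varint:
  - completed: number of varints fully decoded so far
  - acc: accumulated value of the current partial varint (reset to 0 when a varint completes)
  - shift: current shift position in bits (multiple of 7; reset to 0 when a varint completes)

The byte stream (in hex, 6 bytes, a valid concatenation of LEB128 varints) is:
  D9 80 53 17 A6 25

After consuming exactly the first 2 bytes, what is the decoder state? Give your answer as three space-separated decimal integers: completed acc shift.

Answer: 0 89 14

Derivation:
byte[0]=0xD9 cont=1 payload=0x59: acc |= 89<<0 -> completed=0 acc=89 shift=7
byte[1]=0x80 cont=1 payload=0x00: acc |= 0<<7 -> completed=0 acc=89 shift=14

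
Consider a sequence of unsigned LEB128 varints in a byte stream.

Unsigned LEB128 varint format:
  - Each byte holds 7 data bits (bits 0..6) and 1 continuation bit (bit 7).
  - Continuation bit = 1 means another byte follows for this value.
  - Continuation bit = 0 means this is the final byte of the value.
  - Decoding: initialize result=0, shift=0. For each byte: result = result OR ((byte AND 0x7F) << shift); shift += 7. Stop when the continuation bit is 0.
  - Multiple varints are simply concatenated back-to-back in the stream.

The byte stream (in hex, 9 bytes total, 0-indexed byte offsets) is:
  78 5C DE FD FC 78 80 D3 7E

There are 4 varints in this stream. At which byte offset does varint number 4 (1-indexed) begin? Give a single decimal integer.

  byte[0]=0x78 cont=0 payload=0x78=120: acc |= 120<<0 -> acc=120 shift=7 [end]
Varint 1: bytes[0:1] = 78 -> value 120 (1 byte(s))
  byte[1]=0x5C cont=0 payload=0x5C=92: acc |= 92<<0 -> acc=92 shift=7 [end]
Varint 2: bytes[1:2] = 5C -> value 92 (1 byte(s))
  byte[2]=0xDE cont=1 payload=0x5E=94: acc |= 94<<0 -> acc=94 shift=7
  byte[3]=0xFD cont=1 payload=0x7D=125: acc |= 125<<7 -> acc=16094 shift=14
  byte[4]=0xFC cont=1 payload=0x7C=124: acc |= 124<<14 -> acc=2047710 shift=21
  byte[5]=0x78 cont=0 payload=0x78=120: acc |= 120<<21 -> acc=253705950 shift=28 [end]
Varint 3: bytes[2:6] = DE FD FC 78 -> value 253705950 (4 byte(s))
  byte[6]=0x80 cont=1 payload=0x00=0: acc |= 0<<0 -> acc=0 shift=7
  byte[7]=0xD3 cont=1 payload=0x53=83: acc |= 83<<7 -> acc=10624 shift=14
  byte[8]=0x7E cont=0 payload=0x7E=126: acc |= 126<<14 -> acc=2075008 shift=21 [end]
Varint 4: bytes[6:9] = 80 D3 7E -> value 2075008 (3 byte(s))

Answer: 6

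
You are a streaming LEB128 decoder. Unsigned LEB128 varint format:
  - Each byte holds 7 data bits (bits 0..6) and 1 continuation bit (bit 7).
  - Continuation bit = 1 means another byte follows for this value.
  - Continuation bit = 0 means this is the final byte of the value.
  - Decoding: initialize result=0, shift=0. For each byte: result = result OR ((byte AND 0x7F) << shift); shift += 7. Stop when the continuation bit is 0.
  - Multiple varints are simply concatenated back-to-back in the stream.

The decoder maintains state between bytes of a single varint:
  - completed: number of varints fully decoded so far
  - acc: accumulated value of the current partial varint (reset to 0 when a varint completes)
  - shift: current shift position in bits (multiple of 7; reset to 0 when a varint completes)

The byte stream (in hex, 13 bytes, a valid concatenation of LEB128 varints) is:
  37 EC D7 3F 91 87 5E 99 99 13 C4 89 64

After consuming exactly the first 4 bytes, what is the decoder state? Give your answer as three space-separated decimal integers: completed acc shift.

Answer: 2 0 0

Derivation:
byte[0]=0x37 cont=0 payload=0x37: varint #1 complete (value=55); reset -> completed=1 acc=0 shift=0
byte[1]=0xEC cont=1 payload=0x6C: acc |= 108<<0 -> completed=1 acc=108 shift=7
byte[2]=0xD7 cont=1 payload=0x57: acc |= 87<<7 -> completed=1 acc=11244 shift=14
byte[3]=0x3F cont=0 payload=0x3F: varint #2 complete (value=1043436); reset -> completed=2 acc=0 shift=0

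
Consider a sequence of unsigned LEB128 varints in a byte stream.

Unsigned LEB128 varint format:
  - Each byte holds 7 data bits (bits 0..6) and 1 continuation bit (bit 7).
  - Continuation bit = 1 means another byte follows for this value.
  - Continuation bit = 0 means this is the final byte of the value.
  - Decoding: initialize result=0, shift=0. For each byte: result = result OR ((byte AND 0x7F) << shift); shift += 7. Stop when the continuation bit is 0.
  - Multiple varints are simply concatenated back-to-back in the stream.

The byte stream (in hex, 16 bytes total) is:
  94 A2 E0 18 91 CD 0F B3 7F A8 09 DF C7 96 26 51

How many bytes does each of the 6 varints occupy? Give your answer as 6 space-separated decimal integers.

Answer: 4 3 2 2 4 1

Derivation:
  byte[0]=0x94 cont=1 payload=0x14=20: acc |= 20<<0 -> acc=20 shift=7
  byte[1]=0xA2 cont=1 payload=0x22=34: acc |= 34<<7 -> acc=4372 shift=14
  byte[2]=0xE0 cont=1 payload=0x60=96: acc |= 96<<14 -> acc=1577236 shift=21
  byte[3]=0x18 cont=0 payload=0x18=24: acc |= 24<<21 -> acc=51908884 shift=28 [end]
Varint 1: bytes[0:4] = 94 A2 E0 18 -> value 51908884 (4 byte(s))
  byte[4]=0x91 cont=1 payload=0x11=17: acc |= 17<<0 -> acc=17 shift=7
  byte[5]=0xCD cont=1 payload=0x4D=77: acc |= 77<<7 -> acc=9873 shift=14
  byte[6]=0x0F cont=0 payload=0x0F=15: acc |= 15<<14 -> acc=255633 shift=21 [end]
Varint 2: bytes[4:7] = 91 CD 0F -> value 255633 (3 byte(s))
  byte[7]=0xB3 cont=1 payload=0x33=51: acc |= 51<<0 -> acc=51 shift=7
  byte[8]=0x7F cont=0 payload=0x7F=127: acc |= 127<<7 -> acc=16307 shift=14 [end]
Varint 3: bytes[7:9] = B3 7F -> value 16307 (2 byte(s))
  byte[9]=0xA8 cont=1 payload=0x28=40: acc |= 40<<0 -> acc=40 shift=7
  byte[10]=0x09 cont=0 payload=0x09=9: acc |= 9<<7 -> acc=1192 shift=14 [end]
Varint 4: bytes[9:11] = A8 09 -> value 1192 (2 byte(s))
  byte[11]=0xDF cont=1 payload=0x5F=95: acc |= 95<<0 -> acc=95 shift=7
  byte[12]=0xC7 cont=1 payload=0x47=71: acc |= 71<<7 -> acc=9183 shift=14
  byte[13]=0x96 cont=1 payload=0x16=22: acc |= 22<<14 -> acc=369631 shift=21
  byte[14]=0x26 cont=0 payload=0x26=38: acc |= 38<<21 -> acc=80061407 shift=28 [end]
Varint 5: bytes[11:15] = DF C7 96 26 -> value 80061407 (4 byte(s))
  byte[15]=0x51 cont=0 payload=0x51=81: acc |= 81<<0 -> acc=81 shift=7 [end]
Varint 6: bytes[15:16] = 51 -> value 81 (1 byte(s))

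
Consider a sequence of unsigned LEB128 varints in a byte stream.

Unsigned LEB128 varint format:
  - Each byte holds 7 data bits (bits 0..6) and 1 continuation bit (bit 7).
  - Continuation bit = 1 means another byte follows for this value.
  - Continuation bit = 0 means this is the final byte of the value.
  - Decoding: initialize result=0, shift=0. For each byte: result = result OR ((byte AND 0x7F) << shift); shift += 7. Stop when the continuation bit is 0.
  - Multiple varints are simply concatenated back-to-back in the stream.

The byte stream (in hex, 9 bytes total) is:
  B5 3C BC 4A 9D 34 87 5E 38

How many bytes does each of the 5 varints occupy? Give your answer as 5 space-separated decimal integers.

Answer: 2 2 2 2 1

Derivation:
  byte[0]=0xB5 cont=1 payload=0x35=53: acc |= 53<<0 -> acc=53 shift=7
  byte[1]=0x3C cont=0 payload=0x3C=60: acc |= 60<<7 -> acc=7733 shift=14 [end]
Varint 1: bytes[0:2] = B5 3C -> value 7733 (2 byte(s))
  byte[2]=0xBC cont=1 payload=0x3C=60: acc |= 60<<0 -> acc=60 shift=7
  byte[3]=0x4A cont=0 payload=0x4A=74: acc |= 74<<7 -> acc=9532 shift=14 [end]
Varint 2: bytes[2:4] = BC 4A -> value 9532 (2 byte(s))
  byte[4]=0x9D cont=1 payload=0x1D=29: acc |= 29<<0 -> acc=29 shift=7
  byte[5]=0x34 cont=0 payload=0x34=52: acc |= 52<<7 -> acc=6685 shift=14 [end]
Varint 3: bytes[4:6] = 9D 34 -> value 6685 (2 byte(s))
  byte[6]=0x87 cont=1 payload=0x07=7: acc |= 7<<0 -> acc=7 shift=7
  byte[7]=0x5E cont=0 payload=0x5E=94: acc |= 94<<7 -> acc=12039 shift=14 [end]
Varint 4: bytes[6:8] = 87 5E -> value 12039 (2 byte(s))
  byte[8]=0x38 cont=0 payload=0x38=56: acc |= 56<<0 -> acc=56 shift=7 [end]
Varint 5: bytes[8:9] = 38 -> value 56 (1 byte(s))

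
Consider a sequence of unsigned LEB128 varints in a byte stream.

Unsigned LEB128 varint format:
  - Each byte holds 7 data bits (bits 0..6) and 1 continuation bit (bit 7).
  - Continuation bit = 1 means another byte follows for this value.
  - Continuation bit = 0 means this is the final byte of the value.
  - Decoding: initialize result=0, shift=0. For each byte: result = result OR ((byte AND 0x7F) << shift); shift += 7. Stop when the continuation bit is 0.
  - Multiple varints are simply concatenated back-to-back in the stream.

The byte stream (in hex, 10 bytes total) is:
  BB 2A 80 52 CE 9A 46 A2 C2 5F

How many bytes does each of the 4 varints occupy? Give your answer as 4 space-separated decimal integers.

  byte[0]=0xBB cont=1 payload=0x3B=59: acc |= 59<<0 -> acc=59 shift=7
  byte[1]=0x2A cont=0 payload=0x2A=42: acc |= 42<<7 -> acc=5435 shift=14 [end]
Varint 1: bytes[0:2] = BB 2A -> value 5435 (2 byte(s))
  byte[2]=0x80 cont=1 payload=0x00=0: acc |= 0<<0 -> acc=0 shift=7
  byte[3]=0x52 cont=0 payload=0x52=82: acc |= 82<<7 -> acc=10496 shift=14 [end]
Varint 2: bytes[2:4] = 80 52 -> value 10496 (2 byte(s))
  byte[4]=0xCE cont=1 payload=0x4E=78: acc |= 78<<0 -> acc=78 shift=7
  byte[5]=0x9A cont=1 payload=0x1A=26: acc |= 26<<7 -> acc=3406 shift=14
  byte[6]=0x46 cont=0 payload=0x46=70: acc |= 70<<14 -> acc=1150286 shift=21 [end]
Varint 3: bytes[4:7] = CE 9A 46 -> value 1150286 (3 byte(s))
  byte[7]=0xA2 cont=1 payload=0x22=34: acc |= 34<<0 -> acc=34 shift=7
  byte[8]=0xC2 cont=1 payload=0x42=66: acc |= 66<<7 -> acc=8482 shift=14
  byte[9]=0x5F cont=0 payload=0x5F=95: acc |= 95<<14 -> acc=1564962 shift=21 [end]
Varint 4: bytes[7:10] = A2 C2 5F -> value 1564962 (3 byte(s))

Answer: 2 2 3 3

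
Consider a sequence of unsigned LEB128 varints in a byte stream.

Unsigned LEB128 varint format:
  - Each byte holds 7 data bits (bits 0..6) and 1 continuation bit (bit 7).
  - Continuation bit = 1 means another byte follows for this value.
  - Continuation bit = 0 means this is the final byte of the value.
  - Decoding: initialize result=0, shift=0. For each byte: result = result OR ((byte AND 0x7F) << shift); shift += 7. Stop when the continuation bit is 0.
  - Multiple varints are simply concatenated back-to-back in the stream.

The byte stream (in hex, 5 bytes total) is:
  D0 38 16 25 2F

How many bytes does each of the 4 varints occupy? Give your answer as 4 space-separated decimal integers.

Answer: 2 1 1 1

Derivation:
  byte[0]=0xD0 cont=1 payload=0x50=80: acc |= 80<<0 -> acc=80 shift=7
  byte[1]=0x38 cont=0 payload=0x38=56: acc |= 56<<7 -> acc=7248 shift=14 [end]
Varint 1: bytes[0:2] = D0 38 -> value 7248 (2 byte(s))
  byte[2]=0x16 cont=0 payload=0x16=22: acc |= 22<<0 -> acc=22 shift=7 [end]
Varint 2: bytes[2:3] = 16 -> value 22 (1 byte(s))
  byte[3]=0x25 cont=0 payload=0x25=37: acc |= 37<<0 -> acc=37 shift=7 [end]
Varint 3: bytes[3:4] = 25 -> value 37 (1 byte(s))
  byte[4]=0x2F cont=0 payload=0x2F=47: acc |= 47<<0 -> acc=47 shift=7 [end]
Varint 4: bytes[4:5] = 2F -> value 47 (1 byte(s))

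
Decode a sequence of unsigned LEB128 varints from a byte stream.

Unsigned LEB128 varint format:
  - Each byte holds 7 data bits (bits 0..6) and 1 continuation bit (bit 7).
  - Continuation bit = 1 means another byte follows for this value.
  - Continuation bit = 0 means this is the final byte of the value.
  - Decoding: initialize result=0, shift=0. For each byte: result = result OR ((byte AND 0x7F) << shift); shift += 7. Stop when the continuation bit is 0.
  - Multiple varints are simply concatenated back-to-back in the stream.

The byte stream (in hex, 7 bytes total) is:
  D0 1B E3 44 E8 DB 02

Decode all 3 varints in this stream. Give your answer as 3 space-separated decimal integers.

  byte[0]=0xD0 cont=1 payload=0x50=80: acc |= 80<<0 -> acc=80 shift=7
  byte[1]=0x1B cont=0 payload=0x1B=27: acc |= 27<<7 -> acc=3536 shift=14 [end]
Varint 1: bytes[0:2] = D0 1B -> value 3536 (2 byte(s))
  byte[2]=0xE3 cont=1 payload=0x63=99: acc |= 99<<0 -> acc=99 shift=7
  byte[3]=0x44 cont=0 payload=0x44=68: acc |= 68<<7 -> acc=8803 shift=14 [end]
Varint 2: bytes[2:4] = E3 44 -> value 8803 (2 byte(s))
  byte[4]=0xE8 cont=1 payload=0x68=104: acc |= 104<<0 -> acc=104 shift=7
  byte[5]=0xDB cont=1 payload=0x5B=91: acc |= 91<<7 -> acc=11752 shift=14
  byte[6]=0x02 cont=0 payload=0x02=2: acc |= 2<<14 -> acc=44520 shift=21 [end]
Varint 3: bytes[4:7] = E8 DB 02 -> value 44520 (3 byte(s))

Answer: 3536 8803 44520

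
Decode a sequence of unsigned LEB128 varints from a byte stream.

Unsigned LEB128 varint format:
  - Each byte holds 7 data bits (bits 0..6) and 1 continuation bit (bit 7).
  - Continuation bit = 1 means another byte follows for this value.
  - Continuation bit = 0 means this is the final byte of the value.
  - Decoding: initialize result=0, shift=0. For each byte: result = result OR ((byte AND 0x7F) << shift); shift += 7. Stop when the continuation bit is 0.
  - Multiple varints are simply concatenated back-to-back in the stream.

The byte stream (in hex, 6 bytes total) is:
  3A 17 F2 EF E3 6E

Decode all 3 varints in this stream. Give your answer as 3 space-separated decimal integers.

Answer: 58 23 232323058

Derivation:
  byte[0]=0x3A cont=0 payload=0x3A=58: acc |= 58<<0 -> acc=58 shift=7 [end]
Varint 1: bytes[0:1] = 3A -> value 58 (1 byte(s))
  byte[1]=0x17 cont=0 payload=0x17=23: acc |= 23<<0 -> acc=23 shift=7 [end]
Varint 2: bytes[1:2] = 17 -> value 23 (1 byte(s))
  byte[2]=0xF2 cont=1 payload=0x72=114: acc |= 114<<0 -> acc=114 shift=7
  byte[3]=0xEF cont=1 payload=0x6F=111: acc |= 111<<7 -> acc=14322 shift=14
  byte[4]=0xE3 cont=1 payload=0x63=99: acc |= 99<<14 -> acc=1636338 shift=21
  byte[5]=0x6E cont=0 payload=0x6E=110: acc |= 110<<21 -> acc=232323058 shift=28 [end]
Varint 3: bytes[2:6] = F2 EF E3 6E -> value 232323058 (4 byte(s))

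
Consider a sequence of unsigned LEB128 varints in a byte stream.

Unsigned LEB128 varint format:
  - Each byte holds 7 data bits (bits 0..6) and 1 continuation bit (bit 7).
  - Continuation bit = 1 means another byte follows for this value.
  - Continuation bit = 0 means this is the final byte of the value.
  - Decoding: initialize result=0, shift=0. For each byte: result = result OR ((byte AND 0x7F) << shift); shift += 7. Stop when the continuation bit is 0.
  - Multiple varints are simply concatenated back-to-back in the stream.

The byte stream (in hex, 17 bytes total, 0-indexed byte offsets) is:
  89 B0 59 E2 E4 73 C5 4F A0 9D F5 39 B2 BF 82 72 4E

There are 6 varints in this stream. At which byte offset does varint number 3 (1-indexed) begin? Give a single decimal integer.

Answer: 6

Derivation:
  byte[0]=0x89 cont=1 payload=0x09=9: acc |= 9<<0 -> acc=9 shift=7
  byte[1]=0xB0 cont=1 payload=0x30=48: acc |= 48<<7 -> acc=6153 shift=14
  byte[2]=0x59 cont=0 payload=0x59=89: acc |= 89<<14 -> acc=1464329 shift=21 [end]
Varint 1: bytes[0:3] = 89 B0 59 -> value 1464329 (3 byte(s))
  byte[3]=0xE2 cont=1 payload=0x62=98: acc |= 98<<0 -> acc=98 shift=7
  byte[4]=0xE4 cont=1 payload=0x64=100: acc |= 100<<7 -> acc=12898 shift=14
  byte[5]=0x73 cont=0 payload=0x73=115: acc |= 115<<14 -> acc=1897058 shift=21 [end]
Varint 2: bytes[3:6] = E2 E4 73 -> value 1897058 (3 byte(s))
  byte[6]=0xC5 cont=1 payload=0x45=69: acc |= 69<<0 -> acc=69 shift=7
  byte[7]=0x4F cont=0 payload=0x4F=79: acc |= 79<<7 -> acc=10181 shift=14 [end]
Varint 3: bytes[6:8] = C5 4F -> value 10181 (2 byte(s))
  byte[8]=0xA0 cont=1 payload=0x20=32: acc |= 32<<0 -> acc=32 shift=7
  byte[9]=0x9D cont=1 payload=0x1D=29: acc |= 29<<7 -> acc=3744 shift=14
  byte[10]=0xF5 cont=1 payload=0x75=117: acc |= 117<<14 -> acc=1920672 shift=21
  byte[11]=0x39 cont=0 payload=0x39=57: acc |= 57<<21 -> acc=121458336 shift=28 [end]
Varint 4: bytes[8:12] = A0 9D F5 39 -> value 121458336 (4 byte(s))
  byte[12]=0xB2 cont=1 payload=0x32=50: acc |= 50<<0 -> acc=50 shift=7
  byte[13]=0xBF cont=1 payload=0x3F=63: acc |= 63<<7 -> acc=8114 shift=14
  byte[14]=0x82 cont=1 payload=0x02=2: acc |= 2<<14 -> acc=40882 shift=21
  byte[15]=0x72 cont=0 payload=0x72=114: acc |= 114<<21 -> acc=239116210 shift=28 [end]
Varint 5: bytes[12:16] = B2 BF 82 72 -> value 239116210 (4 byte(s))
  byte[16]=0x4E cont=0 payload=0x4E=78: acc |= 78<<0 -> acc=78 shift=7 [end]
Varint 6: bytes[16:17] = 4E -> value 78 (1 byte(s))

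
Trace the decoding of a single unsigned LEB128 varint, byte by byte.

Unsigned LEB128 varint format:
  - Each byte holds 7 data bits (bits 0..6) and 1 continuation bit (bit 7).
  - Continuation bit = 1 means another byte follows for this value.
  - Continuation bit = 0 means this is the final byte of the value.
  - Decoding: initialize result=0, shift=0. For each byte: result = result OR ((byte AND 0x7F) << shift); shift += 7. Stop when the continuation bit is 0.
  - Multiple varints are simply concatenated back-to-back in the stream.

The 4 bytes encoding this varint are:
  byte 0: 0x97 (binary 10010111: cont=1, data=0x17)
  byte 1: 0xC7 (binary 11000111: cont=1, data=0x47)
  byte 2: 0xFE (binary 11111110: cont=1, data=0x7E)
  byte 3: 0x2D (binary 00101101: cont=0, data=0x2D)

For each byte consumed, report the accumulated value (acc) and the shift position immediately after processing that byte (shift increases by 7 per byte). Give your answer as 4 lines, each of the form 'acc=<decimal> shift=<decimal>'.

Answer: acc=23 shift=7
acc=9111 shift=14
acc=2073495 shift=21
acc=96445335 shift=28

Derivation:
byte 0=0x97: payload=0x17=23, contrib = 23<<0 = 23; acc -> 23, shift -> 7
byte 1=0xC7: payload=0x47=71, contrib = 71<<7 = 9088; acc -> 9111, shift -> 14
byte 2=0xFE: payload=0x7E=126, contrib = 126<<14 = 2064384; acc -> 2073495, shift -> 21
byte 3=0x2D: payload=0x2D=45, contrib = 45<<21 = 94371840; acc -> 96445335, shift -> 28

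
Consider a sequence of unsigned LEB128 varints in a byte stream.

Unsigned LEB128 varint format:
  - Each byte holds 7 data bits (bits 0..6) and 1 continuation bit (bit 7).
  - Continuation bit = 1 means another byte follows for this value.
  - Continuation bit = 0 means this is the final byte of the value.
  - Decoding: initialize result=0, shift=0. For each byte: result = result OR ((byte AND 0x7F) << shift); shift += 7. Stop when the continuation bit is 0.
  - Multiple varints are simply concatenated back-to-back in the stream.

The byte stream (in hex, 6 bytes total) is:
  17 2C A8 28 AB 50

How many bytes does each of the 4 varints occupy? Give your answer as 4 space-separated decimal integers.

Answer: 1 1 2 2

Derivation:
  byte[0]=0x17 cont=0 payload=0x17=23: acc |= 23<<0 -> acc=23 shift=7 [end]
Varint 1: bytes[0:1] = 17 -> value 23 (1 byte(s))
  byte[1]=0x2C cont=0 payload=0x2C=44: acc |= 44<<0 -> acc=44 shift=7 [end]
Varint 2: bytes[1:2] = 2C -> value 44 (1 byte(s))
  byte[2]=0xA8 cont=1 payload=0x28=40: acc |= 40<<0 -> acc=40 shift=7
  byte[3]=0x28 cont=0 payload=0x28=40: acc |= 40<<7 -> acc=5160 shift=14 [end]
Varint 3: bytes[2:4] = A8 28 -> value 5160 (2 byte(s))
  byte[4]=0xAB cont=1 payload=0x2B=43: acc |= 43<<0 -> acc=43 shift=7
  byte[5]=0x50 cont=0 payload=0x50=80: acc |= 80<<7 -> acc=10283 shift=14 [end]
Varint 4: bytes[4:6] = AB 50 -> value 10283 (2 byte(s))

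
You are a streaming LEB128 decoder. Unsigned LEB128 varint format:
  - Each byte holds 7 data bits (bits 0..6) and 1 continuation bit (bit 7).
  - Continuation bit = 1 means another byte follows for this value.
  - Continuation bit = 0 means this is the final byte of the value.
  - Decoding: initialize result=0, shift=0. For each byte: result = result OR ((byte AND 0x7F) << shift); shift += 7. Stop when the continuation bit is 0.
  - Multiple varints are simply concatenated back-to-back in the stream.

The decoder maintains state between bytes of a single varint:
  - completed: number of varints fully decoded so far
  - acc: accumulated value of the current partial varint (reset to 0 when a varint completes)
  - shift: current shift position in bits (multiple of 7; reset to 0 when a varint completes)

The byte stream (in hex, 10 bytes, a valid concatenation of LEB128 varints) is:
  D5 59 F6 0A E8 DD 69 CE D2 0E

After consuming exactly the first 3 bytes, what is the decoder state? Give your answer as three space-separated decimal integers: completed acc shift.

Answer: 1 118 7

Derivation:
byte[0]=0xD5 cont=1 payload=0x55: acc |= 85<<0 -> completed=0 acc=85 shift=7
byte[1]=0x59 cont=0 payload=0x59: varint #1 complete (value=11477); reset -> completed=1 acc=0 shift=0
byte[2]=0xF6 cont=1 payload=0x76: acc |= 118<<0 -> completed=1 acc=118 shift=7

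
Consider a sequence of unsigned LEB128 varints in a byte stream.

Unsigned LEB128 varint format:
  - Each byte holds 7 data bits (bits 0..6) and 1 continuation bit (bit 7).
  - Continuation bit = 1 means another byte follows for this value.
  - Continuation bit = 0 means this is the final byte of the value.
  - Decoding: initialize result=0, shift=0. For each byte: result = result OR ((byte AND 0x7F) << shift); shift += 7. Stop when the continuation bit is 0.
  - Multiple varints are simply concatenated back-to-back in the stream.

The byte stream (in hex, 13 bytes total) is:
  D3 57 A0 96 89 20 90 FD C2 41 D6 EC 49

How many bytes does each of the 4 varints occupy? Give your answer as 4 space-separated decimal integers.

  byte[0]=0xD3 cont=1 payload=0x53=83: acc |= 83<<0 -> acc=83 shift=7
  byte[1]=0x57 cont=0 payload=0x57=87: acc |= 87<<7 -> acc=11219 shift=14 [end]
Varint 1: bytes[0:2] = D3 57 -> value 11219 (2 byte(s))
  byte[2]=0xA0 cont=1 payload=0x20=32: acc |= 32<<0 -> acc=32 shift=7
  byte[3]=0x96 cont=1 payload=0x16=22: acc |= 22<<7 -> acc=2848 shift=14
  byte[4]=0x89 cont=1 payload=0x09=9: acc |= 9<<14 -> acc=150304 shift=21
  byte[5]=0x20 cont=0 payload=0x20=32: acc |= 32<<21 -> acc=67259168 shift=28 [end]
Varint 2: bytes[2:6] = A0 96 89 20 -> value 67259168 (4 byte(s))
  byte[6]=0x90 cont=1 payload=0x10=16: acc |= 16<<0 -> acc=16 shift=7
  byte[7]=0xFD cont=1 payload=0x7D=125: acc |= 125<<7 -> acc=16016 shift=14
  byte[8]=0xC2 cont=1 payload=0x42=66: acc |= 66<<14 -> acc=1097360 shift=21
  byte[9]=0x41 cont=0 payload=0x41=65: acc |= 65<<21 -> acc=137412240 shift=28 [end]
Varint 3: bytes[6:10] = 90 FD C2 41 -> value 137412240 (4 byte(s))
  byte[10]=0xD6 cont=1 payload=0x56=86: acc |= 86<<0 -> acc=86 shift=7
  byte[11]=0xEC cont=1 payload=0x6C=108: acc |= 108<<7 -> acc=13910 shift=14
  byte[12]=0x49 cont=0 payload=0x49=73: acc |= 73<<14 -> acc=1209942 shift=21 [end]
Varint 4: bytes[10:13] = D6 EC 49 -> value 1209942 (3 byte(s))

Answer: 2 4 4 3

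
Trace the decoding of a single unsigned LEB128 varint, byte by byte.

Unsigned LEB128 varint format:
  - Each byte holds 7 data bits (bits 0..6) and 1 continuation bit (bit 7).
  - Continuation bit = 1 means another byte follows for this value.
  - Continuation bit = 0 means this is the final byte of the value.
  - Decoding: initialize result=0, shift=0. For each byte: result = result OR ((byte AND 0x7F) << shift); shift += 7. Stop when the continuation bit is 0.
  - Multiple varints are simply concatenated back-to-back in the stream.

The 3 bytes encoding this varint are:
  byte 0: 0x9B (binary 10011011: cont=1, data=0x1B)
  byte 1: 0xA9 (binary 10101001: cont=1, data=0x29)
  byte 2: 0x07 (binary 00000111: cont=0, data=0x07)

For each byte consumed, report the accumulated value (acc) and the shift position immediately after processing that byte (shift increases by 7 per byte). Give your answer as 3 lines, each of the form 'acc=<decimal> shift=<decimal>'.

byte 0=0x9B: payload=0x1B=27, contrib = 27<<0 = 27; acc -> 27, shift -> 7
byte 1=0xA9: payload=0x29=41, contrib = 41<<7 = 5248; acc -> 5275, shift -> 14
byte 2=0x07: payload=0x07=7, contrib = 7<<14 = 114688; acc -> 119963, shift -> 21

Answer: acc=27 shift=7
acc=5275 shift=14
acc=119963 shift=21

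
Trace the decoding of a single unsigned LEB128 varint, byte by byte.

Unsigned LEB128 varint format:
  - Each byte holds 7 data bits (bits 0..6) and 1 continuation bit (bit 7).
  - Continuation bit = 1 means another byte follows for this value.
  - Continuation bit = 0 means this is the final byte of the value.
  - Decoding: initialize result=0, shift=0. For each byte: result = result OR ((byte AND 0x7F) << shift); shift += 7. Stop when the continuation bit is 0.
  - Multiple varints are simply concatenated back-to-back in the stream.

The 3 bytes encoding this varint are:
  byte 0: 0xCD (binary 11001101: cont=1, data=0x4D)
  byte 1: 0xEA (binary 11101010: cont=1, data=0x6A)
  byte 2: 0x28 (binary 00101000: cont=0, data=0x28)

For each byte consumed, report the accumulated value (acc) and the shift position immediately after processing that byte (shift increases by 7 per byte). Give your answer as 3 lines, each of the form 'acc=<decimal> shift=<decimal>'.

byte 0=0xCD: payload=0x4D=77, contrib = 77<<0 = 77; acc -> 77, shift -> 7
byte 1=0xEA: payload=0x6A=106, contrib = 106<<7 = 13568; acc -> 13645, shift -> 14
byte 2=0x28: payload=0x28=40, contrib = 40<<14 = 655360; acc -> 669005, shift -> 21

Answer: acc=77 shift=7
acc=13645 shift=14
acc=669005 shift=21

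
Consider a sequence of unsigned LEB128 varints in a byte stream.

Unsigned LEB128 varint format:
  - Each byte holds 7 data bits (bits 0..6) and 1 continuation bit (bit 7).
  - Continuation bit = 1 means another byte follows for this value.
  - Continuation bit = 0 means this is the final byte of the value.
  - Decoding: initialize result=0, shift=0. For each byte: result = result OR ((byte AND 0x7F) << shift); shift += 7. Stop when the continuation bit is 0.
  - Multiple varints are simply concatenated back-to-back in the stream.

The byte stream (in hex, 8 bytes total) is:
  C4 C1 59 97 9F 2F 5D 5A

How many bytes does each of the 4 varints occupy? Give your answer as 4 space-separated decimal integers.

Answer: 3 3 1 1

Derivation:
  byte[0]=0xC4 cont=1 payload=0x44=68: acc |= 68<<0 -> acc=68 shift=7
  byte[1]=0xC1 cont=1 payload=0x41=65: acc |= 65<<7 -> acc=8388 shift=14
  byte[2]=0x59 cont=0 payload=0x59=89: acc |= 89<<14 -> acc=1466564 shift=21 [end]
Varint 1: bytes[0:3] = C4 C1 59 -> value 1466564 (3 byte(s))
  byte[3]=0x97 cont=1 payload=0x17=23: acc |= 23<<0 -> acc=23 shift=7
  byte[4]=0x9F cont=1 payload=0x1F=31: acc |= 31<<7 -> acc=3991 shift=14
  byte[5]=0x2F cont=0 payload=0x2F=47: acc |= 47<<14 -> acc=774039 shift=21 [end]
Varint 2: bytes[3:6] = 97 9F 2F -> value 774039 (3 byte(s))
  byte[6]=0x5D cont=0 payload=0x5D=93: acc |= 93<<0 -> acc=93 shift=7 [end]
Varint 3: bytes[6:7] = 5D -> value 93 (1 byte(s))
  byte[7]=0x5A cont=0 payload=0x5A=90: acc |= 90<<0 -> acc=90 shift=7 [end]
Varint 4: bytes[7:8] = 5A -> value 90 (1 byte(s))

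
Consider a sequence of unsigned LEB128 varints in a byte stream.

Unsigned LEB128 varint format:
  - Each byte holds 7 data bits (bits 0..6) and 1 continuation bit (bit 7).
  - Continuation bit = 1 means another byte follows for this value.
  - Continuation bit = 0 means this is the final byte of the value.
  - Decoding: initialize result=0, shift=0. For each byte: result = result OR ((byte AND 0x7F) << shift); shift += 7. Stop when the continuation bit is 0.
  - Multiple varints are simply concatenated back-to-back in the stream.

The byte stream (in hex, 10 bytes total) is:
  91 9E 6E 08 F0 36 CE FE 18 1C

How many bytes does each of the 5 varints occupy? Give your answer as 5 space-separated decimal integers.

Answer: 3 1 2 3 1

Derivation:
  byte[0]=0x91 cont=1 payload=0x11=17: acc |= 17<<0 -> acc=17 shift=7
  byte[1]=0x9E cont=1 payload=0x1E=30: acc |= 30<<7 -> acc=3857 shift=14
  byte[2]=0x6E cont=0 payload=0x6E=110: acc |= 110<<14 -> acc=1806097 shift=21 [end]
Varint 1: bytes[0:3] = 91 9E 6E -> value 1806097 (3 byte(s))
  byte[3]=0x08 cont=0 payload=0x08=8: acc |= 8<<0 -> acc=8 shift=7 [end]
Varint 2: bytes[3:4] = 08 -> value 8 (1 byte(s))
  byte[4]=0xF0 cont=1 payload=0x70=112: acc |= 112<<0 -> acc=112 shift=7
  byte[5]=0x36 cont=0 payload=0x36=54: acc |= 54<<7 -> acc=7024 shift=14 [end]
Varint 3: bytes[4:6] = F0 36 -> value 7024 (2 byte(s))
  byte[6]=0xCE cont=1 payload=0x4E=78: acc |= 78<<0 -> acc=78 shift=7
  byte[7]=0xFE cont=1 payload=0x7E=126: acc |= 126<<7 -> acc=16206 shift=14
  byte[8]=0x18 cont=0 payload=0x18=24: acc |= 24<<14 -> acc=409422 shift=21 [end]
Varint 4: bytes[6:9] = CE FE 18 -> value 409422 (3 byte(s))
  byte[9]=0x1C cont=0 payload=0x1C=28: acc |= 28<<0 -> acc=28 shift=7 [end]
Varint 5: bytes[9:10] = 1C -> value 28 (1 byte(s))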